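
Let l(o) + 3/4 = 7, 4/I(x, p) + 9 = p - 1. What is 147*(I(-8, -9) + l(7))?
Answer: 67473/76 ≈ 887.80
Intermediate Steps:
I(x, p) = 4/(-10 + p) (I(x, p) = 4/(-9 + (p - 1)) = 4/(-9 + (-1 + p)) = 4/(-10 + p))
l(o) = 25/4 (l(o) = -¾ + 7 = 25/4)
147*(I(-8, -9) + l(7)) = 147*(4/(-10 - 9) + 25/4) = 147*(4/(-19) + 25/4) = 147*(4*(-1/19) + 25/4) = 147*(-4/19 + 25/4) = 147*(459/76) = 67473/76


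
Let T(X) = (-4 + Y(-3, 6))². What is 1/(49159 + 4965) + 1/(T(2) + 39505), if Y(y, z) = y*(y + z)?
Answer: 46899/1073657788 ≈ 4.3682e-5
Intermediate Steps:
T(X) = 169 (T(X) = (-4 - 3*(-3 + 6))² = (-4 - 3*3)² = (-4 - 9)² = (-13)² = 169)
1/(49159 + 4965) + 1/(T(2) + 39505) = 1/(49159 + 4965) + 1/(169 + 39505) = 1/54124 + 1/39674 = 46899/1073657788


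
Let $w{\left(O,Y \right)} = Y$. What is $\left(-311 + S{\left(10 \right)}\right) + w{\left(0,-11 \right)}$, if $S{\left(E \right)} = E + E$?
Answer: $-302$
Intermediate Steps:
$S{\left(E \right)} = 2 E$
$\left(-311 + S{\left(10 \right)}\right) + w{\left(0,-11 \right)} = \left(-311 + 2 \cdot 10\right) - 11 = \left(-311 + 20\right) - 11 = -291 - 11 = -302$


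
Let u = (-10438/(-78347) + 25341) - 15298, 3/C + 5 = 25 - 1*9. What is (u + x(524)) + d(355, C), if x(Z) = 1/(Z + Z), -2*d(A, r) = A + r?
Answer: 8910361912545/903184216 ≈ 9865.5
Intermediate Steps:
C = 3/11 (C = 3/(-5 + (25 - 1*9)) = 3/(-5 + (25 - 9)) = 3/(-5 + 16) = 3/11 ≈ 0.27273)
d(A, r) = -A/2 - r/2 (d(A, r) = -(A + r)/2 = -A/2 - r/2)
x(Z) = 1/(2*Z)
u = 786849359/78347 (u = (-10438*(-1/78347) + 25341) - 15298 = (10438/78347 + 25341) - 15298 = 1985401765/78347 - 15298 = 786849359/78347 ≈ 10043.)
(u + x(524)) + d(355, C) = (786849359/78347 + (½)/524) + (-½*355 - ½*3/11) = (786849359/78347 + (½)*(1/524)) + (-355/2 - 3/22) = (786849359/78347 + 1/1048) - 1954/11 = 824618206579/82107656 - 1954/11 = 8910361912545/903184216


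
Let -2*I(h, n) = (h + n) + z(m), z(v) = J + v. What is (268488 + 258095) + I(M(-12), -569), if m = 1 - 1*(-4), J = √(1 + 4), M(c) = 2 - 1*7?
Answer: 1053735/2 - √5/2 ≈ 5.2687e+5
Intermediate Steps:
M(c) = -5 (M(c) = 2 - 7 = -5)
J = √5 ≈ 2.2361
m = 5 (m = 1 + 4 = 5)
z(v) = v + √5 (z(v) = √5 + v = v + √5)
I(h, n) = -5/2 - h/2 - n/2 - √5/2 (I(h, n) = -((h + n) + (5 + √5))/2 = -(5 + h + n + √5)/2 = -5/2 - h/2 - n/2 - √5/2)
(268488 + 258095) + I(M(-12), -569) = (268488 + 258095) + (-5/2 - ½*(-5) - ½*(-569) - √5/2) = 526583 + (-5/2 + 5/2 + 569/2 - √5/2) = 526583 + (569/2 - √5/2) = 1053735/2 - √5/2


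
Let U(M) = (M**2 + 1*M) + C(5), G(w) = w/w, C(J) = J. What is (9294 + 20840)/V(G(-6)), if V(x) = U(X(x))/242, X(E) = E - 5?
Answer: 7292428/17 ≈ 4.2897e+5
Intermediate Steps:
X(E) = -5 + E
G(w) = 1
U(M) = 5 + M + M**2 (U(M) = (M**2 + 1*M) + 5 = (M**2 + M) + 5 = (M + M**2) + 5 = 5 + M + M**2)
V(x) = x/242 + (-5 + x)**2/242 (V(x) = (5 + (-5 + x) + (-5 + x)**2)/242 = (x + (-5 + x)**2)*(1/242) = x/242 + (-5 + x)**2/242)
(9294 + 20840)/V(G(-6)) = (9294 + 20840)/((1/242)*1 + (-5 + 1)**2/242) = 30134/(1/242 + (1/242)*(-4)**2) = 30134/(1/242 + (1/242)*16) = 30134/(1/242 + 8/121) = 30134/(17/242) = 30134*(242/17) = 7292428/17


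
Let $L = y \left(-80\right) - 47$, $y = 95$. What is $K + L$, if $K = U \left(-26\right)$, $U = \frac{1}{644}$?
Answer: $- \frac{2462347}{322} \approx -7647.0$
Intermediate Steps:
$U = \frac{1}{644} \approx 0.0015528$
$L = -7647$ ($L = 95 \left(-80\right) - 47 = -7600 - 47 = -7647$)
$K = - \frac{13}{322}$ ($K = \frac{1}{644} \left(-26\right) = - \frac{13}{322} \approx -0.040373$)
$K + L = - \frac{13}{322} - 7647 = - \frac{2462347}{322}$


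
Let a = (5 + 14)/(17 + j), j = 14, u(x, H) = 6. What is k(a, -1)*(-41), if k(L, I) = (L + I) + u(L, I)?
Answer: -7134/31 ≈ -230.13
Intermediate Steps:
a = 19/31 (a = (5 + 14)/(17 + 14) = 19/31 ≈ 0.61290)
k(L, I) = 6 + I + L (k(L, I) = (L + I) + 6 = (I + L) + 6 = 6 + I + L)
k(a, -1)*(-41) = (6 - 1 + 19/31)*(-41) = (174/31)*(-41) = -7134/31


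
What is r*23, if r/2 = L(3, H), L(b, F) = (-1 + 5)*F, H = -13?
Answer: -2392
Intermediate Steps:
L(b, F) = 4*F
r = -104 (r = 2*(4*(-13)) = 2*(-52) = -104)
r*23 = -104*23 = -2392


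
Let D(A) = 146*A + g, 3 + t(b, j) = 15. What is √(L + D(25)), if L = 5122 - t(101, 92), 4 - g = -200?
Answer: 6*√249 ≈ 94.678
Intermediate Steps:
g = 204 (g = 4 - 1*(-200) = 4 + 200 = 204)
t(b, j) = 12 (t(b, j) = -3 + 15 = 12)
D(A) = 204 + 146*A (D(A) = 146*A + 204 = 204 + 146*A)
L = 5110 (L = 5122 - 1*12 = 5122 - 12 = 5110)
√(L + D(25)) = √(5110 + (204 + 146*25)) = √(5110 + (204 + 3650)) = √(5110 + 3854) = √8964 = 6*√249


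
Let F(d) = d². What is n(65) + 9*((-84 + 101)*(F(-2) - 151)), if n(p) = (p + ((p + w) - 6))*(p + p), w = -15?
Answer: -8321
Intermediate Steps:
n(p) = 2*p*(-21 + 2*p) (n(p) = (p + ((p - 15) - 6))*(p + p) = (p + ((-15 + p) - 6))*(2*p) = (p + (-21 + p))*(2*p) = (-21 + 2*p)*(2*p) = 2*p*(-21 + 2*p))
n(65) + 9*((-84 + 101)*(F(-2) - 151)) = 2*65*(-21 + 2*65) + 9*((-84 + 101)*((-2)² - 151)) = 2*65*(-21 + 130) + 9*(17*(4 - 151)) = 2*65*109 + 9*(17*(-147)) = 14170 + 9*(-2499) = 14170 - 22491 = -8321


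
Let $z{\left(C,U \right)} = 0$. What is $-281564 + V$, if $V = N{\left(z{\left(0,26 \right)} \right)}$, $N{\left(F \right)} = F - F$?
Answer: $-281564$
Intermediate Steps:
$N{\left(F \right)} = 0$
$V = 0$
$-281564 + V = -281564 + 0 = -281564$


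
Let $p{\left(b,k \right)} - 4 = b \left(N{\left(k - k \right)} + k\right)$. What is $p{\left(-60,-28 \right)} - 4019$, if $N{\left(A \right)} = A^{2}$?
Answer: $-2335$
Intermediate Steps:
$p{\left(b,k \right)} = 4 + b k$ ($p{\left(b,k \right)} = 4 + b \left(\left(k - k\right)^{2} + k\right) = 4 + b \left(0^{2} + k\right) = 4 + b \left(0 + k\right) = 4 + b k$)
$p{\left(-60,-28 \right)} - 4019 = \left(4 - -1680\right) - 4019 = \left(4 + 1680\right) - 4019 = 1684 - 4019 = -2335$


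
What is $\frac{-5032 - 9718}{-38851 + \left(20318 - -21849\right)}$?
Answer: $- \frac{7375}{1658} \approx -4.4481$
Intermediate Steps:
$\frac{-5032 - 9718}{-38851 + \left(20318 - -21849\right)} = - \frac{14750}{-38851 + \left(20318 + 21849\right)} = - \frac{14750}{-38851 + 42167} = - \frac{14750}{3316} = \left(-14750\right) \frac{1}{3316} = - \frac{7375}{1658}$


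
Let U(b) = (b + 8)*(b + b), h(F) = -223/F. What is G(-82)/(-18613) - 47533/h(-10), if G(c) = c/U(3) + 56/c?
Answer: -11970419712455/5615895747 ≈ -2131.5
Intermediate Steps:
U(b) = 2*b*(8 + b) (U(b) = (8 + b)*(2*b) = 2*b*(8 + b))
G(c) = 56/c + c/66 (G(c) = c/((2*3*(8 + 3))) + 56/c = c/((2*3*11)) + 56/c = c/66 + 56/c = 56/c + c/66)
G(-82)/(-18613) - 47533/h(-10) = (56/(-82) + (1/66)*(-82))/(-18613) - 47533/((-223/(-10))) = (56*(-1/82) - 41/33)*(-1/18613) - 47533/((-223*(-⅒))) = (-28/41 - 41/33)*(-1/18613) - 47533/223/10 = -2605/1353*(-1/18613) - 47533*10/223 = 2605/25183389 - 475330/223 = -11970419712455/5615895747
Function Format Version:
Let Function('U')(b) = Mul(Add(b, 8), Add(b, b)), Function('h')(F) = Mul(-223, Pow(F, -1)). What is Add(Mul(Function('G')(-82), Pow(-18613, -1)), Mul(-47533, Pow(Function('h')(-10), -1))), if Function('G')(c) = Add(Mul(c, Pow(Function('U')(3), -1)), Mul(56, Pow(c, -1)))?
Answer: Rational(-11970419712455, 5615895747) ≈ -2131.5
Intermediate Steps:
Function('U')(b) = Mul(2, b, Add(8, b)) (Function('U')(b) = Mul(Add(8, b), Mul(2, b)) = Mul(2, b, Add(8, b)))
Function('G')(c) = Add(Mul(56, Pow(c, -1)), Mul(Rational(1, 66), c)) (Function('G')(c) = Add(Mul(c, Pow(Mul(2, 3, Add(8, 3)), -1)), Mul(56, Pow(c, -1))) = Add(Mul(c, Pow(Mul(2, 3, 11), -1)), Mul(56, Pow(c, -1))) = Add(Mul(c, Pow(66, -1)), Mul(56, Pow(c, -1))) = Add(Mul(c, Rational(1, 66)), Mul(56, Pow(c, -1))) = Add(Mul(Rational(1, 66), c), Mul(56, Pow(c, -1))) = Add(Mul(56, Pow(c, -1)), Mul(Rational(1, 66), c)))
Add(Mul(Function('G')(-82), Pow(-18613, -1)), Mul(-47533, Pow(Function('h')(-10), -1))) = Add(Mul(Add(Mul(56, Pow(-82, -1)), Mul(Rational(1, 66), -82)), Pow(-18613, -1)), Mul(-47533, Pow(Mul(-223, Pow(-10, -1)), -1))) = Add(Mul(Add(Mul(56, Rational(-1, 82)), Rational(-41, 33)), Rational(-1, 18613)), Mul(-47533, Pow(Mul(-223, Rational(-1, 10)), -1))) = Add(Mul(Add(Rational(-28, 41), Rational(-41, 33)), Rational(-1, 18613)), Mul(-47533, Pow(Rational(223, 10), -1))) = Add(Mul(Rational(-2605, 1353), Rational(-1, 18613)), Mul(-47533, Rational(10, 223))) = Add(Rational(2605, 25183389), Rational(-475330, 223)) = Rational(-11970419712455, 5615895747)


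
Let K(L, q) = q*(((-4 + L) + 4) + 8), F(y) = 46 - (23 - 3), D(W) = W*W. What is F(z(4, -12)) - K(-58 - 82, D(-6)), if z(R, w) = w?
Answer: 4778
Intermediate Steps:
D(W) = W**2
F(y) = 26 (F(y) = 46 - 1*20 = 46 - 20 = 26)
K(L, q) = q*(8 + L) (K(L, q) = q*(L + 8) = q*(8 + L))
F(z(4, -12)) - K(-58 - 82, D(-6)) = 26 - (-6)**2*(8 + (-58 - 82)) = 26 - 36*(8 - 140) = 26 - 36*(-132) = 26 - 1*(-4752) = 26 + 4752 = 4778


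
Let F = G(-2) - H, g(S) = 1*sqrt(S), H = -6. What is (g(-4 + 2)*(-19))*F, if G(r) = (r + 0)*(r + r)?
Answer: -266*I*sqrt(2) ≈ -376.18*I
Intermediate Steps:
G(r) = 2*r**2 (G(r) = r*(2*r) = 2*r**2)
g(S) = sqrt(S)
F = 14 (F = 2*(-2)**2 - 1*(-6) = 2*4 + 6 = 8 + 6 = 14)
(g(-4 + 2)*(-19))*F = (sqrt(-4 + 2)*(-19))*14 = (sqrt(-2)*(-19))*14 = ((I*sqrt(2))*(-19))*14 = -19*I*sqrt(2)*14 = -266*I*sqrt(2)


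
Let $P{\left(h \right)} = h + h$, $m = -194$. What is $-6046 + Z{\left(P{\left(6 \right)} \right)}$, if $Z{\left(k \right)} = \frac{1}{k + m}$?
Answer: $- \frac{1100373}{182} \approx -6046.0$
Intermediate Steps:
$P{\left(h \right)} = 2 h$
$Z{\left(k \right)} = \frac{1}{-194 + k}$ ($Z{\left(k \right)} = \frac{1}{k - 194} = \frac{1}{-194 + k}$)
$-6046 + Z{\left(P{\left(6 \right)} \right)} = -6046 + \frac{1}{-194 + 2 \cdot 6} = -6046 + \frac{1}{-194 + 12} = -6046 + \frac{1}{-182} = -6046 - \frac{1}{182} = - \frac{1100373}{182}$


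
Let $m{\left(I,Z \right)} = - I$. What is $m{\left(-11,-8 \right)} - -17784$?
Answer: $17795$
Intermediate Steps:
$m{\left(-11,-8 \right)} - -17784 = \left(-1\right) \left(-11\right) - -17784 = 11 + 17784 = 17795$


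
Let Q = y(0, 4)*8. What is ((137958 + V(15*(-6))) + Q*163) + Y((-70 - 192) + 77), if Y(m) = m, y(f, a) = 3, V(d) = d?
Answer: 141595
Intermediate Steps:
Q = 24 (Q = 3*8 = 24)
((137958 + V(15*(-6))) + Q*163) + Y((-70 - 192) + 77) = ((137958 + 15*(-6)) + 24*163) + ((-70 - 192) + 77) = ((137958 - 90) + 3912) + (-262 + 77) = (137868 + 3912) - 185 = 141780 - 185 = 141595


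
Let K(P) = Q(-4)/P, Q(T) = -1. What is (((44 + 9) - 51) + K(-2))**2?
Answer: 25/4 ≈ 6.2500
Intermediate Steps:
K(P) = -1/P
(((44 + 9) - 51) + K(-2))**2 = (((44 + 9) - 51) - 1/(-2))**2 = ((53 - 51) - 1*(-1/2))**2 = (2 + 1/2)**2 = (5/2)**2 = 25/4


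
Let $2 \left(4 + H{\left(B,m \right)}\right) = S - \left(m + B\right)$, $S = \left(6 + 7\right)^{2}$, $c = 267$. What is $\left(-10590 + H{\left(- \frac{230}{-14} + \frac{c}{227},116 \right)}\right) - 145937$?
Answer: $- \frac{497399275}{3178} \approx -1.5651 \cdot 10^{5}$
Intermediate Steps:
$S = 169$ ($S = 13^{2} = 169$)
$H{\left(B,m \right)} = \frac{161}{2} - \frac{B}{2} - \frac{m}{2}$ ($H{\left(B,m \right)} = -4 + \frac{169 - \left(m + B\right)}{2} = -4 + \frac{169 - \left(B + m\right)}{2} = -4 + \frac{169 - B - m}{2} = -4 - \left(- \frac{169}{2} + \frac{B}{2} + \frac{m}{2}\right) = \frac{161}{2} - \frac{B}{2} - \frac{m}{2}$)
$\left(-10590 + H{\left(- \frac{230}{-14} + \frac{c}{227},116 \right)}\right) - 145937 = \left(-10590 - \left(- \frac{45}{2} + \frac{- \frac{230}{-14} + \frac{267}{227}}{2}\right)\right) - 145937 = \left(-10590 - \left(- \frac{45}{2} + \frac{\left(-230\right) \left(- \frac{1}{14}\right) + 267 \cdot \frac{1}{227}}{2}\right)\right) - 145937 = \left(-10590 - \left(- \frac{45}{2} + \frac{\frac{115}{7} + \frac{267}{227}}{2}\right)\right) - 145937 = \left(-10590 - - \frac{43531}{3178}\right) - 145937 = \left(-10590 + \frac{43531}{3178}\right) - 145937 = - \frac{33611489}{3178} - 145937 = - \frac{497399275}{3178}$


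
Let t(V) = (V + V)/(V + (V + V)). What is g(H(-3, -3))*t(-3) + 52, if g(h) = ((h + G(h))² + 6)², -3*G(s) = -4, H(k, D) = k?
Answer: 25118/243 ≈ 103.37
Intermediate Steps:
G(s) = 4/3 (G(s) = -⅓*(-4) = 4/3)
g(h) = (6 + (4/3 + h)²)² (g(h) = ((h + 4/3)² + 6)² = ((4/3 + h)² + 6)² = (6 + (4/3 + h)²)²)
t(V) = ⅔ (t(V) = (2*V)/(V + 2*V) = (2*V)/((3*V)) = (2*V)*(1/(3*V)) = ⅔)
g(H(-3, -3))*t(-3) + 52 = ((54 + (4 + 3*(-3))²)²/81)*(⅔) + 52 = ((54 + (4 - 9)²)²/81)*(⅔) + 52 = ((54 + (-5)²)²/81)*(⅔) + 52 = ((54 + 25)²/81)*(⅔) + 52 = ((1/81)*79²)*(⅔) + 52 = ((1/81)*6241)*(⅔) + 52 = (6241/81)*(⅔) + 52 = 12482/243 + 52 = 25118/243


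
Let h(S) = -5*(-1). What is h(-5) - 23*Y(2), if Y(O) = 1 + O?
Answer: -64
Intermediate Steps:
h(S) = 5
h(-5) - 23*Y(2) = 5 - 23*(1 + 2) = 5 - 23*3 = 5 - 69 = -64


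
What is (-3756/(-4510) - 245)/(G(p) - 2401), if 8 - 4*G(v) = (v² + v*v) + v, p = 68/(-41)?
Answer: 22574477/221888370 ≈ 0.10174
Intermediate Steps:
p = -68/41 (p = 68*(-1/41) = -68/41 ≈ -1.6585)
G(v) = 2 - v²/2 - v/4 (G(v) = 2 - ((v² + v*v) + v)/4 = 2 - ((v² + v²) + v)/4 = 2 - (2*v² + v)/4 = 2 - (v + 2*v²)/4 = 2 + (-v²/2 - v/4) = 2 - v²/2 - v/4)
(-3756/(-4510) - 245)/(G(p) - 2401) = (-3756/(-4510) - 245)/((2 - (-68/41)²/2 - ¼*(-68/41)) - 2401) = (-3756*(-1/4510) - 245)/((2 - ½*4624/1681 + 17/41) - 2401) = (1878/2255 - 245)/((2 - 2312/1681 + 17/41) - 2401) = -550597/(2255*(1747/1681 - 2401)) = -550597/(2255*(-4034334/1681)) = -550597/2255*(-1681/4034334) = 22574477/221888370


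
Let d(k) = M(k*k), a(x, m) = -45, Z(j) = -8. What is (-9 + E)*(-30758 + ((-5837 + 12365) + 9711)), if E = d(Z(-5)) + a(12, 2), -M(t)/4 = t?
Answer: 4500890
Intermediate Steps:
M(t) = -4*t
d(k) = -4*k² (d(k) = -4*k*k = -4*k²)
E = -301 (E = -4*(-8)² - 45 = -4*64 - 45 = -256 - 45 = -301)
(-9 + E)*(-30758 + ((-5837 + 12365) + 9711)) = (-9 - 301)*(-30758 + ((-5837 + 12365) + 9711)) = -310*(-30758 + (6528 + 9711)) = -310*(-30758 + 16239) = -310*(-14519) = 4500890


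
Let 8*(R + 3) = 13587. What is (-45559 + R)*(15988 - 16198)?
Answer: 36845445/4 ≈ 9.2114e+6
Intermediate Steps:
R = 13563/8 (R = -3 + (1/8)*13587 = -3 + 13587/8 = 13563/8 ≈ 1695.4)
(-45559 + R)*(15988 - 16198) = (-45559 + 13563/8)*(15988 - 16198) = -350909/8*(-210) = 36845445/4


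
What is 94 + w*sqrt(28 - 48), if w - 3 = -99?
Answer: 94 - 192*I*sqrt(5) ≈ 94.0 - 429.33*I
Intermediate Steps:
w = -96 (w = 3 - 99 = -96)
94 + w*sqrt(28 - 48) = 94 - 96*sqrt(28 - 48) = 94 - 192*I*sqrt(5)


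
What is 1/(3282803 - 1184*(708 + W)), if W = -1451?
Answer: 1/4162515 ≈ 2.4024e-7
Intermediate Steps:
1/(3282803 - 1184*(708 + W)) = 1/(3282803 - 1184*(708 - 1451)) = 1/(3282803 - 1184*(-743)) = 1/(3282803 + 879712) = 1/4162515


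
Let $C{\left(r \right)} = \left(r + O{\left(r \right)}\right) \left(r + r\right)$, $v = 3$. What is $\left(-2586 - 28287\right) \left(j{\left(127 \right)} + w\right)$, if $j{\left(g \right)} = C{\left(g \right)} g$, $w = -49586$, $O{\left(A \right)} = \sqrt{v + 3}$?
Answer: $-124948588140 - 995901234 \sqrt{6} \approx -1.2739 \cdot 10^{11}$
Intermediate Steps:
$O{\left(A \right)} = \sqrt{6}$ ($O{\left(A \right)} = \sqrt{3 + 3} = \sqrt{6}$)
$C{\left(r \right)} = 2 r \left(r + \sqrt{6}\right)$ ($C{\left(r \right)} = \left(r + \sqrt{6}\right) \left(r + r\right) = \left(r + \sqrt{6}\right) 2 r = 2 r \left(r + \sqrt{6}\right)$)
$j{\left(g \right)} = 2 g^{2} \left(g + \sqrt{6}\right)$ ($j{\left(g \right)} = 2 g \left(g + \sqrt{6}\right) g = 2 g^{2} \left(g + \sqrt{6}\right)$)
$\left(-2586 - 28287\right) \left(j{\left(127 \right)} + w\right) = \left(-2586 - 28287\right) \left(2 \cdot 127^{2} \left(127 + \sqrt{6}\right) - 49586\right) = - 30873 \left(2 \cdot 16129 \left(127 + \sqrt{6}\right) - 49586\right) = - 30873 \left(\left(4096766 + 32258 \sqrt{6}\right) - 49586\right) = - 30873 \left(4047180 + 32258 \sqrt{6}\right) = -124948588140 - 995901234 \sqrt{6}$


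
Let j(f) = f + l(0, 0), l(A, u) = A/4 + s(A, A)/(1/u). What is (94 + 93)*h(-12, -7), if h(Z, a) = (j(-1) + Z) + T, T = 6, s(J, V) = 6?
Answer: -1309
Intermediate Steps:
l(A, u) = 6*u + A/4 (l(A, u) = A/4 + 6/(1/u) = A*(¼) + 6*u = A/4 + 6*u = 6*u + A/4)
j(f) = f (j(f) = f + (6*0 + (¼)*0) = f + (0 + 0) = f + 0 = f)
h(Z, a) = 5 + Z (h(Z, a) = (-1 + Z) + 6 = 5 + Z)
(94 + 93)*h(-12, -7) = (94 + 93)*(5 - 12) = 187*(-7) = -1309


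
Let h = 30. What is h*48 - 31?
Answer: 1409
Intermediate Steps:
h*48 - 31 = 30*48 - 31 = 1440 - 31 = 1409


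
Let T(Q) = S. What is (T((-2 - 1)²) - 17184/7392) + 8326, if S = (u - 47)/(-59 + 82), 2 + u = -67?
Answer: 14732297/1771 ≈ 8318.6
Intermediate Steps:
u = -69 (u = -2 - 67 = -69)
S = -116/23 (S = (-69 - 47)/(-59 + 82) = -116/23 ≈ -5.0435)
T(Q) = -116/23
(T((-2 - 1)²) - 17184/7392) + 8326 = (-116/23 - 17184/7392) + 8326 = (-116/23 - 17184*1/7392) + 8326 = (-116/23 - 179/77) + 8326 = -13049/1771 + 8326 = 14732297/1771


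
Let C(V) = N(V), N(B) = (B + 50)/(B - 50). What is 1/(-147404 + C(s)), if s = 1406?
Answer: -339/49969592 ≈ -6.7841e-6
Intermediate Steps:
N(B) = (50 + B)/(-50 + B)
C(V) = (50 + V)/(-50 + V)
1/(-147404 + C(s)) = 1/(-147404 + (50 + 1406)/(-50 + 1406)) = 1/(-147404 + 1456/1356) = 1/(-147404 + (1/1356)*1456) = 1/(-147404 + 364/339) = 1/(-49969592/339) = -339/49969592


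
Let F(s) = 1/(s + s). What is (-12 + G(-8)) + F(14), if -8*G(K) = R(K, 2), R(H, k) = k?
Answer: -171/14 ≈ -12.214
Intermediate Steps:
F(s) = 1/(2*s)
G(K) = -1/4 (G(K) = -1/8*2 = -1/4)
(-12 + G(-8)) + F(14) = (-12 - 1/4) + (1/2)/14 = -49/4 + (1/2)*(1/14) = -49/4 + 1/28 = -171/14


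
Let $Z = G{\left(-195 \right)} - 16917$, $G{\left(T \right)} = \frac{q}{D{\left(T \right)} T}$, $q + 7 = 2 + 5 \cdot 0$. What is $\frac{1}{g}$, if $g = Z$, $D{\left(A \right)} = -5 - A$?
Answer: $- \frac{7410}{125354969} \approx -5.9112 \cdot 10^{-5}$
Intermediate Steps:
$q = -5$ ($q = -7 + \left(2 + 5 \cdot 0\right) = -7 + \left(2 + 0\right) = -7 + 2 = -5$)
$G{\left(T \right)} = - \frac{5}{T \left(-5 - T\right)}$ ($G{\left(T \right)} = - \frac{5}{\left(-5 - T\right) T} = - \frac{5}{T \left(-5 - T\right)}$)
$Z = - \frac{125354969}{7410}$ ($Z = \frac{5}{\left(-195\right) \left(5 - 195\right)} - 16917 = 5 \left(- \frac{1}{195}\right) \frac{1}{-190} + \left(4828 - 21745\right) = 5 \left(- \frac{1}{195}\right) \left(- \frac{1}{190}\right) - 16917 = \frac{1}{7410} - 16917 = - \frac{125354969}{7410} \approx -16917.0$)
$g = - \frac{125354969}{7410} \approx -16917.0$
$\frac{1}{g} = \frac{1}{- \frac{125354969}{7410}} = - \frac{7410}{125354969}$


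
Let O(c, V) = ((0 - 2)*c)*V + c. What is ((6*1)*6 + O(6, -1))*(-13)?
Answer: -702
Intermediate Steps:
O(c, V) = c - 2*V*c (O(c, V) = (-2*c)*V + c = -2*V*c + c = c - 2*V*c)
((6*1)*6 + O(6, -1))*(-13) = ((6*1)*6 + 6*(1 - 2*(-1)))*(-13) = (6*6 + 6*(1 + 2))*(-13) = (36 + 6*3)*(-13) = (36 + 18)*(-13) = 54*(-13) = -702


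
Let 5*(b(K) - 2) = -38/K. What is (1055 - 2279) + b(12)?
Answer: -36679/30 ≈ -1222.6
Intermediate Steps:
b(K) = 2 - 38/(5*K) (b(K) = 2 + (-38/K)/5 = 2 - 38/(5*K))
(1055 - 2279) + b(12) = (1055 - 2279) + (2 - 38/5/12) = -1224 + (2 - 38/5*1/12) = -1224 + (2 - 19/30) = -1224 + 41/30 = -36679/30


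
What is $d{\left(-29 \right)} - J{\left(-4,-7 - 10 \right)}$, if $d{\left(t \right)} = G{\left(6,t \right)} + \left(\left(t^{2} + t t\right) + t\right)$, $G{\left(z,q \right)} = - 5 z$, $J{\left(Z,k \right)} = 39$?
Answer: $1584$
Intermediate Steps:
$d{\left(t \right)} = -30 + t + 2 t^{2}$ ($d{\left(t \right)} = \left(-5\right) 6 + \left(\left(t^{2} + t t\right) + t\right) = -30 + \left(\left(t^{2} + t^{2}\right) + t\right) = -30 + \left(2 t^{2} + t\right) = -30 + \left(t + 2 t^{2}\right) = -30 + t + 2 t^{2}$)
$d{\left(-29 \right)} - J{\left(-4,-7 - 10 \right)} = \left(-30 - 29 + 2 \left(-29\right)^{2}\right) - 39 = \left(-30 - 29 + 2 \cdot 841\right) - 39 = \left(-30 - 29 + 1682\right) - 39 = 1623 - 39 = 1584$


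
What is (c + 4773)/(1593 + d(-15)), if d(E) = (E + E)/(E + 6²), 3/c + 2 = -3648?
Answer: 121950129/40664650 ≈ 2.9989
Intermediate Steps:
c = -3/3650 (c = 3/(-2 - 3648) = 3/(-3650) = 3*(-1/3650) = -3/3650 ≈ -0.00082192)
d(E) = 2*E/(36 + E) (d(E) = (2*E)/(E + 36) = (2*E)/(36 + E) = 2*E/(36 + E))
(c + 4773)/(1593 + d(-15)) = (-3/3650 + 4773)/(1593 + 2*(-15)/(36 - 15)) = 17421447/(3650*(1593 + 2*(-15)/21)) = 17421447/(3650*(1593 + 2*(-15)*(1/21))) = 17421447/(3650*(1593 - 10/7)) = 17421447/(3650*(11141/7)) = (17421447/3650)*(7/11141) = 121950129/40664650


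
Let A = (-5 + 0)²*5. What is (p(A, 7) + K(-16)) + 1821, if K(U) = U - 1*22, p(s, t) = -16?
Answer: 1767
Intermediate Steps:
A = 125 (A = (-5)²*5 = 25*5 = 125)
K(U) = -22 + U (K(U) = U - 22 = -22 + U)
(p(A, 7) + K(-16)) + 1821 = (-16 + (-22 - 16)) + 1821 = (-16 - 38) + 1821 = -54 + 1821 = 1767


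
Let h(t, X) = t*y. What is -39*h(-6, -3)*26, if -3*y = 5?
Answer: -10140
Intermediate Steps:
y = -5/3 (y = -1/3*5 = -5/3 ≈ -1.6667)
h(t, X) = -5*t/3 (h(t, X) = t*(-5/3) = -5*t/3)
-39*h(-6, -3)*26 = -(-65)*(-6)*26 = -39*10*26 = -390*26 = -10140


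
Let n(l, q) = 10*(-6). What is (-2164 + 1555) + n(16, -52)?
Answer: -669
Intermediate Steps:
n(l, q) = -60
(-2164 + 1555) + n(16, -52) = (-2164 + 1555) - 60 = -609 - 60 = -669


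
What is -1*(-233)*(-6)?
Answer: -1398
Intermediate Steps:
-1*(-233)*(-6) = 233*(-6) = -1398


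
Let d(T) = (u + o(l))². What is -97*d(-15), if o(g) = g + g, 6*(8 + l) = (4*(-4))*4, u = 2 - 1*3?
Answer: -1282825/9 ≈ -1.4254e+5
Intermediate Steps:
u = -1 (u = 2 - 3 = -1)
l = -56/3 (l = -8 + ((4*(-4))*4)/6 = -8 + (-16*4)/6 = -8 + (⅙)*(-64) = -8 - 32/3 = -56/3 ≈ -18.667)
o(g) = 2*g
d(T) = 13225/9 (d(T) = (-1 + 2*(-56/3))² = (-1 - 112/3)² = (-115/3)² = 13225/9)
-97*d(-15) = -97*13225/9 = -1282825/9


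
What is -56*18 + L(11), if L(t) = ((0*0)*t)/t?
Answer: -1008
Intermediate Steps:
L(t) = 0 (L(t) = (0*t)/t = 0/t = 0)
-56*18 + L(11) = -56*18 + 0 = -1008 + 0 = -1008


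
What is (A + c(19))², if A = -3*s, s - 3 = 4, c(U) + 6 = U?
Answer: 64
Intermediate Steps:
c(U) = -6 + U
s = 7 (s = 3 + 4 = 7)
A = -21 (A = -3*7 = -21)
(A + c(19))² = (-21 + (-6 + 19))² = (-21 + 13)² = (-8)² = 64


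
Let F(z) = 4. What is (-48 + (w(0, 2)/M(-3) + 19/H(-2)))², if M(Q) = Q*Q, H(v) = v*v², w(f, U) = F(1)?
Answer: 12924025/5184 ≈ 2493.1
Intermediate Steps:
w(f, U) = 4
H(v) = v³
M(Q) = Q²
(-48 + (w(0, 2)/M(-3) + 19/H(-2)))² = (-48 + (4/((-3)²) + 19/((-2)³)))² = (-48 + (4/9 + 19/(-8)))² = (-48 + (4*(⅑) + 19*(-⅛)))² = (-48 + (4/9 - 19/8))² = (-48 - 139/72)² = (-3595/72)² = 12924025/5184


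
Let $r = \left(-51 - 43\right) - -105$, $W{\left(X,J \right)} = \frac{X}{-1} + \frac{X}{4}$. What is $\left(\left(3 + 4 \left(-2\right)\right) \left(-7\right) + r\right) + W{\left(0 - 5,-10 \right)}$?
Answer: $\frac{199}{4} \approx 49.75$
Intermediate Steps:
$W{\left(X,J \right)} = - \frac{3 X}{4}$ ($W{\left(X,J \right)} = X \left(-1\right) + X \frac{1}{4} = - X + \frac{X}{4} = - \frac{3 X}{4}$)
$r = 11$ ($r = \left(-51 - 43\right) + 105 = -94 + 105 = 11$)
$\left(\left(3 + 4 \left(-2\right)\right) \left(-7\right) + r\right) + W{\left(0 - 5,-10 \right)} = \left(\left(3 + 4 \left(-2\right)\right) \left(-7\right) + 11\right) - \frac{3 \left(0 - 5\right)}{4} = \left(\left(3 - 8\right) \left(-7\right) + 11\right) - \frac{3 \left(0 - 5\right)}{4} = \left(\left(-5\right) \left(-7\right) + 11\right) - - \frac{15}{4} = \left(35 + 11\right) + \frac{15}{4} = 46 + \frac{15}{4} = \frac{199}{4}$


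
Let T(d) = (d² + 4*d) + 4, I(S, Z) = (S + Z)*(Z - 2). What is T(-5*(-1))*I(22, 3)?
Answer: 1225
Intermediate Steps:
I(S, Z) = (-2 + Z)*(S + Z) (I(S, Z) = (S + Z)*(-2 + Z) = (-2 + Z)*(S + Z))
T(d) = 4 + d² + 4*d
T(-5*(-1))*I(22, 3) = (4 + (-5*(-1))² + 4*(-5*(-1)))*(3² - 2*22 - 2*3 + 22*3) = (4 + 5² + 4*5)*(9 - 44 - 6 + 66) = (4 + 25 + 20)*25 = 49*25 = 1225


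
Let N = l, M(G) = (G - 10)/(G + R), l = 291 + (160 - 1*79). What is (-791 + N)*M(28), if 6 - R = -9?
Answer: -7542/43 ≈ -175.40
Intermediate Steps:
R = 15 (R = 6 - 1*(-9) = 6 + 9 = 15)
l = 372 (l = 291 + (160 - 79) = 291 + 81 = 372)
M(G) = (-10 + G)/(15 + G) (M(G) = (G - 10)/(G + 15) = (-10 + G)/(15 + G))
N = 372
(-791 + N)*M(28) = (-791 + 372)*((-10 + 28)/(15 + 28)) = -419*18/43 = -7542/43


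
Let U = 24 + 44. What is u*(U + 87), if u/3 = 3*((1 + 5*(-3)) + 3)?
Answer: -15345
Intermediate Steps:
u = -99 (u = 3*(3*((1 + 5*(-3)) + 3)) = 3*(3*((1 - 15) + 3)) = 3*(3*(-14 + 3)) = 3*(3*(-11)) = 3*(-33) = -99)
U = 68
u*(U + 87) = -99*(68 + 87) = -99*155 = -15345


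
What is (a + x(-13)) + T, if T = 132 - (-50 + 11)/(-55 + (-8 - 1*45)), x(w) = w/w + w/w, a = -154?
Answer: -733/36 ≈ -20.361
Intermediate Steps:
x(w) = 2 (x(w) = 1 + 1 = 2)
T = 4739/36 (T = 132 - (-39)/(-55 + (-8 - 45)) = 132 - (-39)/(-55 - 53) = 132 - (-39)/(-108) = 132 - (-39)*(-1)/108 = 132 - 1*13/36 = 132 - 13/36 = 4739/36 ≈ 131.64)
(a + x(-13)) + T = (-154 + 2) + 4739/36 = -152 + 4739/36 = -733/36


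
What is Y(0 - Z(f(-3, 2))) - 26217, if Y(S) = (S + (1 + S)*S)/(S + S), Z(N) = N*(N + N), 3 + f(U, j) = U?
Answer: -26252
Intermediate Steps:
f(U, j) = -3 + U
Z(N) = 2*N² (Z(N) = N*(2*N) = 2*N²)
Y(S) = (S + S*(1 + S))/(2*S) (Y(S) = (S + S*(1 + S))/((2*S)) = (S + S*(1 + S))*(1/(2*S)) = (S + S*(1 + S))/(2*S))
Y(0 - Z(f(-3, 2))) - 26217 = (1 + (0 - 2*(-3 - 3)²)/2) - 26217 = (1 + (0 - 2*(-6)²)/2) - 26217 = (1 + (0 - 2*36)/2) - 26217 = (1 + (0 - 1*72)/2) - 26217 = (1 + (0 - 72)/2) - 26217 = (1 + (½)*(-72)) - 26217 = (1 - 36) - 26217 = -35 - 26217 = -26252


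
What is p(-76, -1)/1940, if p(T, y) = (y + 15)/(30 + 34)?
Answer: 7/62080 ≈ 0.00011276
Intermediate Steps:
p(T, y) = 15/64 + y/64 (p(T, y) = (15 + y)/64 = (15 + y)*(1/64) = 15/64 + y/64)
p(-76, -1)/1940 = (15/64 + (1/64)*(-1))/1940 = (15/64 - 1/64)*(1/1940) = (7/32)*(1/1940) = 7/62080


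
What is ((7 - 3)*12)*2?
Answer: 96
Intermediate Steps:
((7 - 3)*12)*2 = (4*12)*2 = 48*2 = 96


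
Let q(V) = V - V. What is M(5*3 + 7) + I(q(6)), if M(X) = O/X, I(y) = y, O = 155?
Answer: 155/22 ≈ 7.0455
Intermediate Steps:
q(V) = 0
M(X) = 155/X
M(5*3 + 7) + I(q(6)) = 155/(5*3 + 7) + 0 = 155/(15 + 7) + 0 = 155/22 + 0 = 155/22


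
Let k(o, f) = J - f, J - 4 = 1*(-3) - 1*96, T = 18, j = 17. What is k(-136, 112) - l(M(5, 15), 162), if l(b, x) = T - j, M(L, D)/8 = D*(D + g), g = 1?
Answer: -208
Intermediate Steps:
M(L, D) = 8*D*(1 + D) (M(L, D) = 8*(D*(D + 1)) = 8*(D*(1 + D)) = 8*D*(1 + D))
l(b, x) = 1 (l(b, x) = 18 - 1*17 = 18 - 17 = 1)
J = -95 (J = 4 + (1*(-3) - 1*96) = 4 + (-3 - 96) = 4 - 99 = -95)
k(o, f) = -95 - f
k(-136, 112) - l(M(5, 15), 162) = (-95 - 1*112) - 1*1 = (-95 - 112) - 1 = -207 - 1 = -208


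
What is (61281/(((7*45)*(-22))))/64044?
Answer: -619/4483080 ≈ -0.00013807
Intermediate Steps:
(61281/(((7*45)*(-22))))/64044 = (61281/((315*(-22))))*(1/64044) = (61281/(-6930))*(1/64044) = (61281*(-1/6930))*(1/64044) = -619/70*1/64044 = -619/4483080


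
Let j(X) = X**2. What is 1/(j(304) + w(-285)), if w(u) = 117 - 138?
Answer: 1/92395 ≈ 1.0823e-5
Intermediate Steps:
w(u) = -21
1/(j(304) + w(-285)) = 1/(304**2 - 21) = 1/(92416 - 21) = 1/92395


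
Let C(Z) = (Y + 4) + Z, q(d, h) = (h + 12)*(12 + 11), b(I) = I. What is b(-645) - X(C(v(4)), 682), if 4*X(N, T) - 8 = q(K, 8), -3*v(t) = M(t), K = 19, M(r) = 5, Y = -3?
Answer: -762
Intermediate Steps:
q(d, h) = 276 + 23*h (q(d, h) = (12 + h)*23 = 276 + 23*h)
v(t) = -5/3 (v(t) = -⅓*5 = -5/3)
C(Z) = 1 + Z (C(Z) = (-3 + 4) + Z = 1 + Z)
X(N, T) = 117 (X(N, T) = 2 + (276 + 23*8)/4 = 2 + (276 + 184)/4 = 2 + (¼)*460 = 2 + 115 = 117)
b(-645) - X(C(v(4)), 682) = -645 - 1*117 = -645 - 117 = -762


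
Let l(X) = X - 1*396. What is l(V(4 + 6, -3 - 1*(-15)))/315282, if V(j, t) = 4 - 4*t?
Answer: -20/14331 ≈ -0.0013956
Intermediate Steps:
l(X) = -396 + X (l(X) = X - 396 = -396 + X)
l(V(4 + 6, -3 - 1*(-15)))/315282 = (-396 + (4 - 4*(-3 - 1*(-15))))/315282 = (-396 + (4 - 4*(-3 + 15)))*(1/315282) = (-396 + (4 - 4*12))*(1/315282) = (-396 + (4 - 48))*(1/315282) = (-396 - 44)*(1/315282) = -440*1/315282 = -20/14331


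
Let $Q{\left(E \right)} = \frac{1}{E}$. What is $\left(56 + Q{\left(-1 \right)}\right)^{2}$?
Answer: $3025$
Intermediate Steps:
$\left(56 + Q{\left(-1 \right)}\right)^{2} = \left(56 + \frac{1}{-1}\right)^{2} = \left(56 - 1\right)^{2} = 55^{2} = 3025$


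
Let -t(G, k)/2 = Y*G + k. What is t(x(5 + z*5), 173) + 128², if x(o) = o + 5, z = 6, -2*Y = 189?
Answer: 23598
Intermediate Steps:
Y = -189/2 (Y = -½*189 = -189/2 ≈ -94.500)
x(o) = 5 + o
t(G, k) = -2*k + 189*G (t(G, k) = -2*(-189*G/2 + k) = -2*(k - 189*G/2) = -2*k + 189*G)
t(x(5 + z*5), 173) + 128² = (-2*173 + 189*(5 + (5 + 6*5))) + 128² = (-346 + 189*(5 + (5 + 30))) + 16384 = (-346 + 189*(5 + 35)) + 16384 = (-346 + 189*40) + 16384 = (-346 + 7560) + 16384 = 7214 + 16384 = 23598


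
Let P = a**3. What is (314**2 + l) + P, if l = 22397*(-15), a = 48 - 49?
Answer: -237360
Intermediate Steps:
a = -1
l = -335955
P = -1 (P = (-1)**3 = -1)
(314**2 + l) + P = (314**2 - 335955) - 1 = (98596 - 335955) - 1 = -237359 - 1 = -237360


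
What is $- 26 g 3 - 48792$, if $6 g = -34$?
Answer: $-48350$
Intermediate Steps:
$g = - \frac{17}{3}$ ($g = \frac{1}{6} \left(-34\right) = - \frac{17}{3} \approx -5.6667$)
$- 26 g 3 - 48792 = \left(-26\right) \left(- \frac{17}{3}\right) 3 - 48792 = \frac{442}{3} \cdot 3 - 48792 = 442 - 48792 = -48350$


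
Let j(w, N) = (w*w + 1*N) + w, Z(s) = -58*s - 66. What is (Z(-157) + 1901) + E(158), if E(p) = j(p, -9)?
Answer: 36054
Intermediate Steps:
Z(s) = -66 - 58*s
j(w, N) = N + w + w² (j(w, N) = (w² + N) + w = (N + w²) + w = N + w + w²)
E(p) = -9 + p + p²
(Z(-157) + 1901) + E(158) = ((-66 - 58*(-157)) + 1901) + (-9 + 158 + 158²) = ((-66 + 9106) + 1901) + (-9 + 158 + 24964) = (9040 + 1901) + 25113 = 10941 + 25113 = 36054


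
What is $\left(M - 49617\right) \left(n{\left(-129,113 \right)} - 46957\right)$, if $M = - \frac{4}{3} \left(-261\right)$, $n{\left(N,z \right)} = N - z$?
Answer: $2325447531$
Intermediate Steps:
$M = 348$ ($M = \left(-4\right) \frac{1}{3} \left(-261\right) = \left(- \frac{4}{3}\right) \left(-261\right) = 348$)
$\left(M - 49617\right) \left(n{\left(-129,113 \right)} - 46957\right) = \left(348 - 49617\right) \left(\left(-129 - 113\right) - 46957\right) = - 49269 \left(\left(-129 - 113\right) - 46957\right) = - 49269 \left(-242 - 46957\right) = \left(-49269\right) \left(-47199\right) = 2325447531$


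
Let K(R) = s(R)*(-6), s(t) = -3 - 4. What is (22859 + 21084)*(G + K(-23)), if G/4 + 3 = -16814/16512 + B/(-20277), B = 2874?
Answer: 5182126494739/4650192 ≈ 1.1144e+6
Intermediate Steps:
s(t) = -7
G = -77379691/4650192 (G = -12 + 4*(-16814/16512 + 2874/(-20277)) = -12 + 4*(-16814*1/16512 + 2874*(-1/20277)) = -12 + 4*(-8407/8256 - 958/6759) = -12 + 4*(-21577387/18600768) = -12 - 21577387/4650192 = -77379691/4650192 ≈ -16.640)
K(R) = 42 (K(R) = -7*(-6) = 42)
(22859 + 21084)*(G + K(-23)) = (22859 + 21084)*(-77379691/4650192 + 42) = 43943*(117928373/4650192) = 5182126494739/4650192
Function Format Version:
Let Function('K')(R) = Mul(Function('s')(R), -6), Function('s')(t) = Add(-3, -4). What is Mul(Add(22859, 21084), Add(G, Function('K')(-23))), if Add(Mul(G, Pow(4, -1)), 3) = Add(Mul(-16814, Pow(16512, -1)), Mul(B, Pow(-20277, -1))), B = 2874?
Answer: Rational(5182126494739, 4650192) ≈ 1.1144e+6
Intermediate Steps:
Function('s')(t) = -7
G = Rational(-77379691, 4650192) (G = Add(-12, Mul(4, Add(Mul(-16814, Pow(16512, -1)), Mul(2874, Pow(-20277, -1))))) = Add(-12, Mul(4, Add(Mul(-16814, Rational(1, 16512)), Mul(2874, Rational(-1, 20277))))) = Add(-12, Mul(4, Add(Rational(-8407, 8256), Rational(-958, 6759)))) = Add(-12, Mul(4, Rational(-21577387, 18600768))) = Add(-12, Rational(-21577387, 4650192)) = Rational(-77379691, 4650192) ≈ -16.640)
Function('K')(R) = 42 (Function('K')(R) = Mul(-7, -6) = 42)
Mul(Add(22859, 21084), Add(G, Function('K')(-23))) = Mul(Add(22859, 21084), Add(Rational(-77379691, 4650192), 42)) = Mul(43943, Rational(117928373, 4650192)) = Rational(5182126494739, 4650192)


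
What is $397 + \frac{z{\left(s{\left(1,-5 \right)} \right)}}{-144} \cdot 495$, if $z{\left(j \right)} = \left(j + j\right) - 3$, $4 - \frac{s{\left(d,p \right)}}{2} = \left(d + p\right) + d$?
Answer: $\frac{4977}{16} \approx 311.06$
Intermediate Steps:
$s{\left(d,p \right)} = 8 - 4 d - 2 p$ ($s{\left(d,p \right)} = 8 - 2 \left(\left(d + p\right) + d\right) = 8 - 2 \left(p + 2 d\right) = 8 - \left(2 p + 4 d\right) = 8 - 4 d - 2 p$)
$z{\left(j \right)} = -3 + 2 j$ ($z{\left(j \right)} = 2 j - 3 = -3 + 2 j$)
$397 + \frac{z{\left(s{\left(1,-5 \right)} \right)}}{-144} \cdot 495 = 397 + \frac{-3 + 2 \left(8 - 4 - -10\right)}{-144} \cdot 495 = 397 + \left(-3 + 2 \left(8 - 4 + 10\right)\right) \left(- \frac{1}{144}\right) 495 = 397 + \left(-3 + 2 \cdot 14\right) \left(- \frac{1}{144}\right) 495 = 397 + \left(-3 + 28\right) \left(- \frac{1}{144}\right) 495 = 397 + 25 \left(- \frac{1}{144}\right) 495 = 397 - \frac{1375}{16} = \frac{4977}{16}$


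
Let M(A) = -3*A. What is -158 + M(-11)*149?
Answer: 4759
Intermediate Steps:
-158 + M(-11)*149 = -158 - 3*(-11)*149 = -158 + 33*149 = -158 + 4917 = 4759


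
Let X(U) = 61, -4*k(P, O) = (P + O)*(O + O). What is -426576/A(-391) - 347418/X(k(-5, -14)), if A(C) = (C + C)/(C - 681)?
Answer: -14083169334/23851 ≈ -5.9046e+5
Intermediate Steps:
k(P, O) = -O*(O + P)/2 (k(P, O) = -(P + O)*(O + O)/4 = -(O + P)*2*O/4 = -O*(O + P)/2)
A(C) = 2*C/(-681 + C) (A(C) = (2*C)/(-681 + C) = 2*C/(-681 + C))
-426576/A(-391) - 347418/X(k(-5, -14)) = -426576/(2*(-391)/(-681 - 391)) - 347418/61 = -426576/(2*(-391)/(-1072)) - 347418*1/61 = -426576/(2*(-391)*(-1/1072)) - 347418/61 = -426576/391/536 - 347418/61 = -426576*536/391 - 347418/61 = -228644736/391 - 347418/61 = -14083169334/23851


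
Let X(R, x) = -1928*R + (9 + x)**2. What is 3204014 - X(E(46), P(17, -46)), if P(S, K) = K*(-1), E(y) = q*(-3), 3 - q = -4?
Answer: 3160501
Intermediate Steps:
q = 7 (q = 3 - 1*(-4) = 3 + 4 = 7)
E(y) = -21 (E(y) = 7*(-3) = -21)
P(S, K) = -K
X(R, x) = (9 + x)**2 - 1928*R
3204014 - X(E(46), P(17, -46)) = 3204014 - ((9 - 1*(-46))**2 - 1928*(-21)) = 3204014 - ((9 + 46)**2 + 40488) = 3204014 - (55**2 + 40488) = 3204014 - (3025 + 40488) = 3204014 - 1*43513 = 3204014 - 43513 = 3160501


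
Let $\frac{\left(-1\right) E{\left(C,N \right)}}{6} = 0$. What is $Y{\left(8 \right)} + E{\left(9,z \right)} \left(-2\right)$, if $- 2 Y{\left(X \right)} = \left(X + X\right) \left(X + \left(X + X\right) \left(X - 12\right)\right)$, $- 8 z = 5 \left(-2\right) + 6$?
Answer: $448$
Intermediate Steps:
$z = \frac{1}{2}$ ($z = - \frac{5 \left(-2\right) + 6}{8} = - \frac{-10 + 6}{8} = \left(- \frac{1}{8}\right) \left(-4\right) = \frac{1}{2} \approx 0.5$)
$E{\left(C,N \right)} = 0$ ($E{\left(C,N \right)} = \left(-6\right) 0 = 0$)
$Y{\left(X \right)} = - X \left(X + 2 X \left(-12 + X\right)\right)$ ($Y{\left(X \right)} = - \frac{\left(X + X\right) \left(X + \left(X + X\right) \left(X - 12\right)\right)}{2} = - \frac{2 X \left(X + 2 X \left(-12 + X\right)\right)}{2} = - X \left(X + 2 X \left(-12 + X\right)\right)$)
$Y{\left(8 \right)} + E{\left(9,z \right)} \left(-2\right) = 8^{2} \left(23 - 16\right) + 0 \left(-2\right) = 64 \left(23 - 16\right) + 0 = 64 \cdot 7 + 0 = 448 + 0 = 448$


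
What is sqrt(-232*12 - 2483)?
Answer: I*sqrt(5267) ≈ 72.574*I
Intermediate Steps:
sqrt(-232*12 - 2483) = sqrt(-2784 - 2483) = sqrt(-5267) = I*sqrt(5267)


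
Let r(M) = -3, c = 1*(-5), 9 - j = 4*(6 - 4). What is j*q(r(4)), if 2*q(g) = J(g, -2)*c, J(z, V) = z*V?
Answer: -15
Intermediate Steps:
j = 1 (j = 9 - 4*(6 - 4) = 9 - 4*2 = 9 - 1*8 = 9 - 8 = 1)
c = -5
J(z, V) = V*z
q(g) = 5*g (q(g) = (-2*g*(-5))/2 = (10*g)/2 = 5*g)
j*q(r(4)) = 1*(5*(-3)) = 1*(-15) = -15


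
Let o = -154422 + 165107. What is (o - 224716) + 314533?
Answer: 100502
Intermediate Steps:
o = 10685
(o - 224716) + 314533 = (10685 - 224716) + 314533 = -214031 + 314533 = 100502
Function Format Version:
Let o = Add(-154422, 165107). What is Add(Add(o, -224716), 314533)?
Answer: 100502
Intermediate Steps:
o = 10685
Add(Add(o, -224716), 314533) = Add(Add(10685, -224716), 314533) = Add(-214031, 314533) = 100502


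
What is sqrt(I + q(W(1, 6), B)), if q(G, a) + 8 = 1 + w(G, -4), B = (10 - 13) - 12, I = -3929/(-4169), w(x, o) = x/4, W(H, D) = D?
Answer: I*sqrt(316852338)/8338 ≈ 2.1348*I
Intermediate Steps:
w(x, o) = x/4 (w(x, o) = x*(1/4) = x/4)
I = 3929/4169 (I = -3929*(-1/4169) = 3929/4169 ≈ 0.94243)
B = -15 (B = -3 - 12 = -15)
q(G, a) = -7 + G/4 (q(G, a) = -8 + (1 + G/4) = -7 + G/4)
sqrt(I + q(W(1, 6), B)) = sqrt(3929/4169 + (-7 + (1/4)*6)) = sqrt(3929/4169 + (-7 + 3/2)) = sqrt(3929/4169 - 11/2) = sqrt(-38001/8338) = I*sqrt(316852338)/8338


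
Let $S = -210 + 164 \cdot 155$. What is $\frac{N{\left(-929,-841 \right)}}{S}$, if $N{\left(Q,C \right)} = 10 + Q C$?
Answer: $\frac{781299}{25210} \approx 30.992$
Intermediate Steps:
$N{\left(Q,C \right)} = 10 + C Q$
$S = 25210$ ($S = -210 + 25420 = 25210$)
$\frac{N{\left(-929,-841 \right)}}{S} = \frac{10 - -781289}{25210} = \left(10 + 781289\right) \frac{1}{25210} = 781299 \cdot \frac{1}{25210} = \frac{781299}{25210}$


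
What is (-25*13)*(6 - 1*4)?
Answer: -650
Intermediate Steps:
(-25*13)*(6 - 1*4) = -325*(6 - 4) = -325*2 = -650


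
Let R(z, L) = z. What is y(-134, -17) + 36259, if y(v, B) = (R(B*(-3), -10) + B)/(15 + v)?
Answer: 253811/7 ≈ 36259.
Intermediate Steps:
y(v, B) = -2*B/(15 + v) (y(v, B) = (B*(-3) + B)/(15 + v) = (-3*B + B)/(15 + v) = (-2*B)/(15 + v) = -2*B/(15 + v))
y(-134, -17) + 36259 = -2*(-17)/(15 - 134) + 36259 = -2*(-17)/(-119) + 36259 = -2*(-17)*(-1/119) + 36259 = -2/7 + 36259 = 253811/7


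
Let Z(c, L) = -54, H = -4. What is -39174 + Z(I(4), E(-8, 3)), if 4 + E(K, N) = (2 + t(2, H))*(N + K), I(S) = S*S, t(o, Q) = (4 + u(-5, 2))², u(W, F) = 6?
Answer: -39228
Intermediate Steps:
t(o, Q) = 100 (t(o, Q) = (4 + 6)² = 10² = 100)
I(S) = S²
E(K, N) = -4 + 102*K + 102*N (E(K, N) = -4 + (2 + 100)*(N + K) = -4 + 102*(K + N) = -4 + (102*K + 102*N) = -4 + 102*K + 102*N)
-39174 + Z(I(4), E(-8, 3)) = -39174 - 54 = -39228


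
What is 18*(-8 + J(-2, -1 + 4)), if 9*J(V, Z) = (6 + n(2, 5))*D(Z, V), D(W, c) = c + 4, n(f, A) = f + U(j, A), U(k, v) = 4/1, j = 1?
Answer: -96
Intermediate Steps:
U(k, v) = 4 (U(k, v) = 4*1 = 4)
n(f, A) = 4 + f (n(f, A) = f + 4 = 4 + f)
D(W, c) = 4 + c
J(V, Z) = 16/3 + 4*V/3 (J(V, Z) = ((6 + (4 + 2))*(4 + V))/9 = ((6 + 6)*(4 + V))/9 = (12*(4 + V))/9 = (48 + 12*V)/9 = 16/3 + 4*V/3)
18*(-8 + J(-2, -1 + 4)) = 18*(-8 + (16/3 + (4/3)*(-2))) = 18*(-8 + (16/3 - 8/3)) = 18*(-8 + 8/3) = 18*(-16/3) = -96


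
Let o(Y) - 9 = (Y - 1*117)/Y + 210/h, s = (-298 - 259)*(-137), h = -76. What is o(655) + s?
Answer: 1899506689/24890 ≈ 76316.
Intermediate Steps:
s = 76309 (s = -557*(-137) = 76309)
o(Y) = 237/38 + (-117 + Y)/Y (o(Y) = 9 + ((Y - 1*117)/Y + 210/(-76)) = 9 + ((Y - 117)/Y + 210*(-1/76)) = 9 + ((-117 + Y)/Y - 105/38) = 9 + (-105/38 + (-117 + Y)/Y) = 237/38 + (-117 + Y)/Y)
o(655) + s = (275/38 - 117/655) + 76309 = 175679/24890 + 76309 = 1899506689/24890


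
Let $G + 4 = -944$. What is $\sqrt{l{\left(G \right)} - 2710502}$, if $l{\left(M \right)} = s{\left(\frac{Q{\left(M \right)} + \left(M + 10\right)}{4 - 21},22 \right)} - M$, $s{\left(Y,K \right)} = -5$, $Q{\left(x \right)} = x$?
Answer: $i \sqrt{2709559} \approx 1646.1 i$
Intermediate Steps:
$G = -948$ ($G = -4 - 944 = -948$)
$l{\left(M \right)} = -5 - M$
$\sqrt{l{\left(G \right)} - 2710502} = \sqrt{\left(-5 - -948\right) - 2710502} = \sqrt{\left(-5 + 948\right) - 2710502} = \sqrt{943 - 2710502} = \sqrt{-2709559} = i \sqrt{2709559}$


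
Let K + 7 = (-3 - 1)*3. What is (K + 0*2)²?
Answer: 361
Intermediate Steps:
K = -19 (K = -7 + (-3 - 1)*3 = -7 - 4*3 = -7 - 12 = -19)
(K + 0*2)² = (-19 + 0*2)² = (-19 + 0)² = (-19)² = 361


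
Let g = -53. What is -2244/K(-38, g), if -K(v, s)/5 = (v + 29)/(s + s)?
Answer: 79288/15 ≈ 5285.9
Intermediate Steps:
K(v, s) = -5*(29 + v)/(2*s) (K(v, s) = -5*(v + 29)/(s + s) = -5*(29 + v)/(2*s))
-2244/K(-38, g) = -2244*(-106/(5*(-29 - 1*(-38)))) = -2244*(-106/(5*(-29 + 38))) = -2244/((5/2)*(-1/53)*9) = -2244/(-45/106) = -2244*(-106/45) = 79288/15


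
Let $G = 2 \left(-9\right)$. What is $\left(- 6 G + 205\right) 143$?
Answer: $44759$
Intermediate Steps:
$G = -18$
$\left(- 6 G + 205\right) 143 = \left(\left(-6\right) \left(-18\right) + 205\right) 143 = \left(108 + 205\right) 143 = 313 \cdot 143 = 44759$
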